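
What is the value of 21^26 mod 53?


p = 53 is prime and the exponent is (p-1)/2 = 26, so by Euler's criterion 21^26 = (21/53) = +1 or -1 mod 53.
Compute by square-and-multiply:
  26 = 16 + 8 + 2 (binary 11010)
  Repeated squaring mod 53: 21^1 = 21, 21^2 = 17, 21^4 = 24, 21^8 = 46, 21^16 = 49
  21^26 = 21^16 * 21^8 * 21^2 = 49 * 46 * 17 mod 53
    49 * 46 = 2254 = 28 mod 53
    28 * 17 = 476 = 52 mod 53
  21^26 = 52 mod 53
Result 52 = p - 1 = -1 mod 53: 21 is a quadratic non-residue mod 53. As a residue in [0, p-1] the value is 52.
21^26 mod 53 = 52

52


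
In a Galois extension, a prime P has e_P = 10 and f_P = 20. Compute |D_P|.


|D_P| = e * f
= 10 * 20
= 200

200


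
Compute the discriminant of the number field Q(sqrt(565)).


For K = Q(sqrt(d)) with d squarefree: disc(K) = d if d = 1 mod 4, and disc(K) = 4d if d = 2 or 3 mod 4.
Here d = 565, and d mod 4 = 1.
d = 1 mod 4 (O_K = Z[(1+sqrt(d))/2]), so disc(K) = d = 565

565


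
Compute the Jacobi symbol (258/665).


Compute (258/665) via quadratic reciprocity:
  pull out 2: (2/665) = +1  (since 665 mod 8 = 1)
  reciprocity: (129/665) -> +(665/129)
  reduce: (20/129)
  pull out 2: (2/129) = +1  (since 129 mod 8 = 1)
  pull out 2: (2/129) = +1  (since 129 mod 8 = 1)
  reciprocity: (5/129) -> +(129/5)
  reduce: (4/5)
  pull out 2: (2/5) = -1  (since 5 mod 8 = 5)
  pull out 2: (2/5) = -1  (since 5 mod 8 = 5)
  (1/5) = 1
Product of signs = 1

1


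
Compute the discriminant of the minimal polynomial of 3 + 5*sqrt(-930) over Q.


The element 3 + 5*sqrt(-930) has minimal polynomial:
x^2 - 6*x + 23259
Discriminant = (-6)^2 - 4*(23259)
= 36 - 93036
= -93000

-93000


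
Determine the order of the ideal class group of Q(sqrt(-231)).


K = Q(sqrt(-231)). d mod 4 = 1, so D = disc(K) = d = -231
h(K) equals the number of primitive reduced positive-definite forms (a, b, c) = a*x^2 + b*x*y + c*y^2 with b^2 - 4ac = D,
where reduced means |b| <= a <= c, with b >= 0 whenever |b| = a or a = c, and primitive means gcd(a, b, c) = 1.
Reduced forces 3a^2 <= |D| = 231, so 1 <= a <= 8; b must have the parity of D, and c = (b^2 - D)/(4a) must be an integer >= a.
Enumerate a = 1..8, b in [-a, a]:
  a=1: (1, 1, 58)  [1]
  a=2: (2, -1, 29), (2, 1, 29)  [2]
  a=3: (3, 3, 20)  [1]
  a=4: (4, -3, 15), (4, 3, 15)  [2]
  a=5: (5, -3, 12), (5, 3, 12)  [2]
  a=6: (6, -3, 10), (6, 3, 10)  [2]
  a=7: (7, 7, 10)  [1]
  a=8: (8, 5, 8)  [1]
Total reduced forms: 1 + 2 + 1 + 2 + 2 + 2 + 1 + 1 = 12
h = 12

12


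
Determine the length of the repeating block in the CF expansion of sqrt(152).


Run the CF algorithm for sqrt(152).
a_0 = floor(sqrt(152)) = 12; set m_0=0, q_0=1.
Recurrence: m' = q*a - m,  q' = (d - m'^2)/q,  a' = floor((a_0 + m')/q').
  step 1: m=12, q=8, a=3
  step 2: m=12, q=1, a=24
a_2 = 2*a_0 = 24, so the period closes here.
sqrt(152) = [12; 3, 24]
Period length = 2

2


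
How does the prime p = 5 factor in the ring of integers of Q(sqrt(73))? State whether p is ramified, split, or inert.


K = Q(sqrt(73)). Since d mod 4 = 1, disc(K) = 73.
Check p | disc: 73 mod 5 = 3.
p does not divide disc. Compute Legendre symbol (d/p):
3^((5-1)/2) mod 5 = -1
(d/p) = -1, so p is inert: (p) stays prime with e=1, f=2, g=1.
Therefore p is inert.

inert


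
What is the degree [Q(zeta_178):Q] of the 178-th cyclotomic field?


The degree equals Euler's totient phi(178).
178 = 2 * 89
phi(178) = 88

88


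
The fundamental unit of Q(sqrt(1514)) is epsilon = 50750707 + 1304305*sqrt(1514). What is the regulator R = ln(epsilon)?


epsilon = 50750707 + 1304305*sqrt(1514)
= 1.0150e+08
R = ln(1.0150e+08)
= 18.4356

18.4356


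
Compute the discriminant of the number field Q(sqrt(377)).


For K = Q(sqrt(d)) with d squarefree: disc(K) = d if d = 1 mod 4, and disc(K) = 4d if d = 2 or 3 mod 4.
Here d = 377, and d mod 4 = 1.
d = 1 mod 4 (O_K = Z[(1+sqrt(d))/2]), so disc(K) = d = 377

377


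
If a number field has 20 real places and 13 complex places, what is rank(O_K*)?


By Dirichlet's unit theorem:
rank = r1 + r2 - 1
= 20 + 13 - 1
= 32

32


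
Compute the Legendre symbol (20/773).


p = 773 is prime, so compute (20/773) with the reciprocity algorithm (Jacobi-symbol steps: pull out 2s via (2/n), flip via reciprocity, reduce):
  pull out 2: (2/773) = -1  (since 773 mod 8 = 5)
  pull out 2: (2/773) = -1  (since 773 mod 8 = 5)
  reciprocity: (5/773) -> +(773/5)
  reduce: (3/5)
  reciprocity: (3/5) -> +(5/3)
  reduce: (2/3)
  pull out 2: (2/3) = -1  (since 3 mod 8 = 3)
  (1/3) = 1
Product of signs = -1
(20/773) = -1

-1


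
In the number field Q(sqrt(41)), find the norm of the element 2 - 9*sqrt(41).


N(a + b*sqrt(d)) = a^2 - d*b^2
= (2)^2 - (41)*(-9)^2
= 4 - 3321
= -3317

-3317


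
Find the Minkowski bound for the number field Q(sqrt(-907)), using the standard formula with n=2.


d = -907, d mod 4 = 1, so disc(K) = d = -907; |disc(K)| = 907
Imaginary quadratic field, so n = 2, s = r2 = 1, r1 = 0
M = (n!/n^n) * (4/pi)^s * sqrt(|disc(K)|) = (2!/2^2) * (4/pi)^1 * sqrt(907)
= 0.5 * 1.273240 * 30.116441
= 19.1727

19.1727


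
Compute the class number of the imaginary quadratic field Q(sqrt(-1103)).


K = Q(sqrt(-1103)). d mod 4 = 1, so D = disc(K) = d = -1103
h(K) equals the number of primitive reduced positive-definite forms (a, b, c) = a*x^2 + b*x*y + c*y^2 with b^2 - 4ac = D,
where reduced means |b| <= a <= c, with b >= 0 whenever |b| = a or a = c, and primitive means gcd(a, b, c) = 1.
Reduced forces 3a^2 <= |D| = 1103, so 1 <= a <= 19; b must have the parity of D, and c = (b^2 - D)/(4a) must be an integer >= a.
Enumerate a = 1..19, b in [-a, a]:
  a=1: (1, 1, 276)  [1]
  a=2: (2, -1, 138), (2, 1, 138)  [2]
  a=3: (3, -1, 92), (3, 1, 92)  [2]
  a=4: (4, -1, 69), (4, 1, 69)  [2]
  a=5: none
  a=6: (6, -5, 47), (6, -1, 46), (6, 1, 46), (6, 5, 47)  [4]
  a=7: none
  a=8: (8, -7, 36), (8, 7, 36)  [2]
  a=9: (9, -7, 32), (9, 7, 32)  [2]
  a=10..11: none
  a=12: (12, -7, 24), (12, -1, 23), (12, 1, 23), (12, 7, 24)  [4]
  a=13..15: none
  a=16: (16, -7, 18), (16, 7, 18)  [2]
  a=17: (17, -11, 18), (17, 11, 18)  [2]
  a=18..19: none
Total reduced forms: 1 + 2 + 2 + 2 + 4 + 2 + 2 + 4 + 2 + 2 = 23
h = 23

23


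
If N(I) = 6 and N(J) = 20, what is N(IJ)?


N(IJ) = N(I) * N(J)
= 6 * 20
= 120

120


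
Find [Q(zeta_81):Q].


The degree equals Euler's totient phi(81).
81 = 3^4
phi(81) = 54

54


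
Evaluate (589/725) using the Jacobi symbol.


Compute (589/725) via quadratic reciprocity:
  reciprocity: (589/725) -> +(725/589)
  reduce: (136/589)
  pull out 2: (2/589) = -1  (since 589 mod 8 = 5)
  pull out 2: (2/589) = -1  (since 589 mod 8 = 5)
  pull out 2: (2/589) = -1  (since 589 mod 8 = 5)
  reciprocity: (17/589) -> +(589/17)
  reduce: (11/17)
  reciprocity: (11/17) -> +(17/11)
  reduce: (6/11)
  pull out 2: (2/11) = -1  (since 11 mod 8 = 3)
  reciprocity: (3/11) -> -(11/3)
  reduce: (2/3)
  pull out 2: (2/3) = -1  (since 3 mod 8 = 3)
  (1/3) = 1
Product of signs = 1

1


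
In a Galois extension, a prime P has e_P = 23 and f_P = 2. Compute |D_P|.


|D_P| = e * f
= 23 * 2
= 46

46


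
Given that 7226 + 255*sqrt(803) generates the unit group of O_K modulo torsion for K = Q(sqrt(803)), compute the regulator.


epsilon = 7226 + 255*sqrt(803)
= 14451.9999
R = ln(14451.9999)
= 9.5786

9.5786


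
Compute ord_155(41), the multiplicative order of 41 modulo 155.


We want ord_155(41), the smallest k >= 1 with 41^k = 1 mod 155.
n = 155 = 5 * 31, phi(155) = 120; the order divides phi(n).
Divisors of 120: 1, 2, 3, 4, 5, 6, 8, 10, 12, 15, 20, 24, 30, 40, 60, 120
Repeated squaring mod 155: 41^1 = 41, 41^2 = 131, 41^4 = 111, 41^8 = 76, 41^16 = 41, 41^32 = 131, 41^64 = 111
Test divisors in increasing order:
  k=1: 41^1 = 41 mod 155
  k=2: 41^2 = 131 mod 155
  k=3: 41^3 = 131 * 41 = 101 mod 155
  k=4: 41^4 = 111 mod 155
  k=5: 41^5 = 111 * 41 = 56 mod 155
  k=6: 41^6 = 111 * 131 = 126 mod 155
  k=8: 41^8 = 76 mod 155
  k=10: 41^10 = 76 * 131 = 36 mod 155
  k=12: 41^12 = 76 * 111 = 66 mod 155
  k=15: 41^15 = 76 * 111 * 131 * 41 = 1 mod 155  <- first divisor giving 1
Order = 15

15


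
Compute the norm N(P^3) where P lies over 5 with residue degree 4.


N(P^a) = p^(a*f)
= 5^(3*4)
= 5^12
= 244140625

244140625


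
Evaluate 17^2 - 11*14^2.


x^2 - d*y^2
= 17^2 - 11*14^2
= 289 - 2156
= -1867

-1867


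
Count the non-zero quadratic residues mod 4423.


For prime p, the number of non-zero quadratic residues is (p-1)/2.
= (4423-1)/2
= 2211

2211


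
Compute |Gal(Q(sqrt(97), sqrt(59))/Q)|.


The 2 square roots of distinct primes are multiplicatively independent over Q,
so [K:Q] = 2^2 and Gal(K/Q) is isomorphic to (Z/2Z)^2.
|Gal| = 2^2 = 4

4


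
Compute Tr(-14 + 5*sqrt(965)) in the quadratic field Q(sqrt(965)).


Tr(a + b*sqrt(d)) = (a + b*sqrt(d)) + (a - b*sqrt(d)) = 2a
= 2 * (-14)
= -28

-28


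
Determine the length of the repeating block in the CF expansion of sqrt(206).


Run the CF algorithm for sqrt(206).
a_0 = floor(sqrt(206)) = 14; set m_0=0, q_0=1.
Recurrence: m' = q*a - m,  q' = (d - m'^2)/q,  a' = floor((a_0 + m')/q').
  step 1: m=14, q=10, a=2
  step 2: m=6, q=17, a=1
  step 3: m=11, q=5, a=5
  step 4: m=14, q=2, a=14
  step 5: m=14, q=5, a=5
  step 6: m=11, q=17, a=1
  step 7: m=6, q=10, a=2
  step 8: m=14, q=1, a=28
a_8 = 2*a_0 = 28, so the period closes here.
sqrt(206) = [14; 2, 1, 5, 14, 5, 1, 2, 28]
Period length = 8

8


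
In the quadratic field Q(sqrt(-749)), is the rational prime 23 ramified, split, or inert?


K = Q(sqrt(-749)). Since d mod 4 = 3, disc(K) = -2996.
Check p | disc: -2996 mod 23 = 17.
p does not divide disc. Compute Legendre symbol (d/p):
10^((23-1)/2) mod 23 = -1
(d/p) = -1, so p is inert: (p) stays prime with e=1, f=2, g=1.
Therefore p is inert.

inert


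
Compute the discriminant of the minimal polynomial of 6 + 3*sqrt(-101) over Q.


The element 6 + 3*sqrt(-101) has minimal polynomial:
x^2 - 12*x + 945
Discriminant = (-12)^2 - 4*(945)
= 144 - 3780
= -3636

-3636


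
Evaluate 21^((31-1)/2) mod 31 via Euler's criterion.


p = 31 is prime and the exponent is (p-1)/2 = 15, so by Euler's criterion 21^15 = (21/31) = +1 or -1 mod 31.
Compute by square-and-multiply:
  15 = 8 + 4 + 2 + 1 (binary 1111)
  Repeated squaring mod 31: 21^1 = 21, 21^2 = 7, 21^4 = 18, 21^8 = 14
  21^15 = 21^8 * 21^4 * 21^2 * 21^1 = 14 * 18 * 7 * 21 mod 31
    14 * 18 = 252 = 4 mod 31
    4 * 7 = 28 = 28 mod 31
    28 * 21 = 588 = 30 mod 31
  21^15 = 30 mod 31
Result 30 = p - 1 = -1 mod 31: 21 is a quadratic non-residue mod 31. As a residue in [0, p-1] the value is 30.
21^15 mod 31 = 30

30


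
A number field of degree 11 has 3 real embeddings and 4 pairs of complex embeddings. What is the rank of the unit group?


By Dirichlet's unit theorem:
rank = r1 + r2 - 1
= 3 + 4 - 1
= 6

6


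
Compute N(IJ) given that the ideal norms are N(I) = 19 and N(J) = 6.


N(IJ) = N(I) * N(J)
= 19 * 6
= 114

114


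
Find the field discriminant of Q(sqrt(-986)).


For K = Q(sqrt(d)) with d squarefree: disc(K) = d if d = 1 mod 4, and disc(K) = 4d if d = 2 or 3 mod 4.
Here d = -986, and d mod 4 = 2.
d = 2 mod 4, not 1 (O_K = Z[sqrt(d)]), so disc(K) = 4d = 4 * (-986) = -3944

-3944


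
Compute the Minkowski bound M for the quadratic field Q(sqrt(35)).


d = 35, d mod 4 = 3, so disc(K) = 4d = 140; |disc(K)| = 140
Real quadratic field, so n = 2, s = r2 = 0, r1 = 2
M = (n!/n^n) * (4/pi)^s * sqrt(|disc(K)|) = (2!/2^2) * (4/pi)^0 * sqrt(140)
= 0.5 * 1.000000 * 11.832160
= 5.9161

5.9161


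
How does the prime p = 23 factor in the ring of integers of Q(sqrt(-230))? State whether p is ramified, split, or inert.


K = Q(sqrt(-230)). Since d mod 4 = 2, disc(K) = -920.
Check p | disc: -920 mod 23 = 0.
p divides disc, so p ramifies: (p) = P^2 with e=2, f=1, g=1.
Therefore p is ramified.

ramified


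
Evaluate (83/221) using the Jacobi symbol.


Compute (83/221) via quadratic reciprocity:
  reciprocity: (83/221) -> +(221/83)
  reduce: (55/83)
  reciprocity: (55/83) -> -(83/55)
  reduce: (28/55)
  pull out 2: (2/55) = +1  (since 55 mod 8 = 7)
  pull out 2: (2/55) = +1  (since 55 mod 8 = 7)
  reciprocity: (7/55) -> -(55/7)
  reduce: (6/7)
  pull out 2: (2/7) = +1  (since 7 mod 8 = 7)
  reciprocity: (3/7) -> -(7/3)
  reduce: (1/3)
  (1/3) = 1
Product of signs = -1

-1


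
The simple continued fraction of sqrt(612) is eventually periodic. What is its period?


Run the CF algorithm for sqrt(612).
a_0 = floor(sqrt(612)) = 24; set m_0=0, q_0=1.
Recurrence: m' = q*a - m,  q' = (d - m'^2)/q,  a' = floor((a_0 + m')/q').
  step 1: m=24, q=36, a=1
  step 2: m=12, q=13, a=2
  step 3: m=14, q=32, a=1
  step 4: m=18, q=9, a=4
  step 5: m=18, q=32, a=1
  step 6: m=14, q=13, a=2
  step 7: m=12, q=36, a=1
  step 8: m=24, q=1, a=48
a_8 = 2*a_0 = 48, so the period closes here.
sqrt(612) = [24; 1, 2, 1, 4, 1, 2, 1, 48]
Period length = 8

8


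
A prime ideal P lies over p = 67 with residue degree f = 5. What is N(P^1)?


N(P^a) = p^(a*f)
= 67^(1*5)
= 67^5
= 1350125107

1350125107


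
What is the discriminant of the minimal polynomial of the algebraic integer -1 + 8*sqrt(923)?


The element -1 + 8*sqrt(923) has minimal polynomial:
x^2 + 2*x - 59071
Discriminant = (2)^2 - 4*(-59071)
= 4 + 236284
= 236288

236288


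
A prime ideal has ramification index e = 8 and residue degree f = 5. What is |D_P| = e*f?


|D_P| = e * f
= 8 * 5
= 40

40


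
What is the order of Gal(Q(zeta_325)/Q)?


|Gal(Q(zeta_325)/Q)| = phi(325)
= 240

240


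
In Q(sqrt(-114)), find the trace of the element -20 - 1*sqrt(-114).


Tr(a + b*sqrt(d)) = (a + b*sqrt(d)) + (a - b*sqrt(d)) = 2a
= 2 * (-20)
= -40

-40


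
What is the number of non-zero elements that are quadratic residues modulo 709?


For prime p, the number of non-zero quadratic residues is (p-1)/2.
= (709-1)/2
= 354

354


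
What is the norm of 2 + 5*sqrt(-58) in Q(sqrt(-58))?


N(a + b*sqrt(d)) = a^2 - d*b^2
= (2)^2 - (-58)*(5)^2
= 4 + 1450
= 1454

1454


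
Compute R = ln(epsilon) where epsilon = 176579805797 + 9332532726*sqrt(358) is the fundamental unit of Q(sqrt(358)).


epsilon = 176579805797 + 9332532726*sqrt(358)
= 3.5316e+11
R = ln(3.5316e+11)
= 26.5902

26.5902


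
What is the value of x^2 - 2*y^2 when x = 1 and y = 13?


x^2 - d*y^2
= 1^2 - 2*13^2
= 1 - 338
= -337

-337


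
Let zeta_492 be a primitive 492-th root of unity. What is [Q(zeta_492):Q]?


The degree equals Euler's totient phi(492).
492 = 2^2 * 3 * 41
phi(492) = 160

160


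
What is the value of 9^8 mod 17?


p = 17 is prime and the exponent is (p-1)/2 = 8, so by Euler's criterion 9^8 = (9/17) = +1 or -1 mod 17.
Compute by square-and-multiply:
  8 = 8 (binary 1000)
  Repeated squaring mod 17: 9^1 = 9, 9^2 = 13, 9^4 = 16, 9^8 = 1
  9^8 = 1 mod 17
Result 1: 9 is a quadratic residue mod 17.
9^8 mod 17 = 1

1


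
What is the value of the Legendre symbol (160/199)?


p = 199 is prime, so compute (160/199) with the reciprocity algorithm (Jacobi-symbol steps: pull out 2s via (2/n), flip via reciprocity, reduce):
  pull out 2: (2/199) = +1  (since 199 mod 8 = 7)
  pull out 2: (2/199) = +1  (since 199 mod 8 = 7)
  pull out 2: (2/199) = +1  (since 199 mod 8 = 7)
  pull out 2: (2/199) = +1  (since 199 mod 8 = 7)
  pull out 2: (2/199) = +1  (since 199 mod 8 = 7)
  reciprocity: (5/199) -> +(199/5)
  reduce: (4/5)
  pull out 2: (2/5) = -1  (since 5 mod 8 = 5)
  pull out 2: (2/5) = -1  (since 5 mod 8 = 5)
  (1/5) = 1
Product of signs = 1
(160/199) = 1

1


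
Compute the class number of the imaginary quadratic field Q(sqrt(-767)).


K = Q(sqrt(-767)). d mod 4 = 1, so D = disc(K) = d = -767
h(K) equals the number of primitive reduced positive-definite forms (a, b, c) = a*x^2 + b*x*y + c*y^2 with b^2 - 4ac = D,
where reduced means |b| <= a <= c, with b >= 0 whenever |b| = a or a = c, and primitive means gcd(a, b, c) = 1.
Reduced forces 3a^2 <= |D| = 767, so 1 <= a <= 15; b must have the parity of D, and c = (b^2 - D)/(4a) must be an integer >= a.
Enumerate a = 1..15, b in [-a, a]:
  a=1: (1, 1, 192)  [1]
  a=2: (2, -1, 96), (2, 1, 96)  [2]
  a=3: (3, -1, 64), (3, 1, 64)  [2]
  a=4: (4, -1, 48), (4, 1, 48)  [2]
  a=5: none
  a=6: (6, -5, 33), (6, -1, 32), (6, 1, 32), (6, 5, 33)  [4]
  a=7: none
  a=8: (8, -1, 24), (8, 1, 24)  [2]
  a=9: (9, -5, 22), (9, 5, 22)  [2]
  a=10: none
  a=11: (11, -5, 18), (11, 5, 18)  [2]
  a=12: (12, -7, 17), (12, -1, 16), (12, 1, 16), (12, 7, 17)  [4]
  a=13: (13, 13, 18)  [1]
  a=14..15: none
Total reduced forms: 1 + 2 + 2 + 2 + 4 + 2 + 2 + 2 + 4 + 1 = 22
h = 22

22


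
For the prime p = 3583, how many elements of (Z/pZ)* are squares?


For prime p, the number of non-zero quadratic residues is (p-1)/2.
= (3583-1)/2
= 1791

1791


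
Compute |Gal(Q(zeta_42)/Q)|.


|Gal(Q(zeta_42)/Q)| = phi(42)
= 12

12


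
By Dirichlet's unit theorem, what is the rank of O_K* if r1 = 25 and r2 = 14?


By Dirichlet's unit theorem:
rank = r1 + r2 - 1
= 25 + 14 - 1
= 38

38


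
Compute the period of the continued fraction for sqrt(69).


Run the CF algorithm for sqrt(69).
a_0 = floor(sqrt(69)) = 8; set m_0=0, q_0=1.
Recurrence: m' = q*a - m,  q' = (d - m'^2)/q,  a' = floor((a_0 + m')/q').
  step 1: m=8, q=5, a=3
  step 2: m=7, q=4, a=3
  step 3: m=5, q=11, a=1
  step 4: m=6, q=3, a=4
  step 5: m=6, q=11, a=1
  step 6: m=5, q=4, a=3
  step 7: m=7, q=5, a=3
  step 8: m=8, q=1, a=16
a_8 = 2*a_0 = 16, so the period closes here.
sqrt(69) = [8; 3, 3, 1, 4, 1, 3, 3, 16]
Period length = 8

8


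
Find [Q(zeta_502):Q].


The degree equals Euler's totient phi(502).
502 = 2 * 251
phi(502) = 250

250


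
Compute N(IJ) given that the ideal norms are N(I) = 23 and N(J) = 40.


N(IJ) = N(I) * N(J)
= 23 * 40
= 920

920


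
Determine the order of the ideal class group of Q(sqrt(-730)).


K = Q(sqrt(-730)). d mod 4 = 2, so D = disc(K) = 4d = -2920
h(K) equals the number of primitive reduced positive-definite forms (a, b, c) = a*x^2 + b*x*y + c*y^2 with b^2 - 4ac = D,
where reduced means |b| <= a <= c, with b >= 0 whenever |b| = a or a = c, and primitive means gcd(a, b, c) = 1.
Reduced forces 3a^2 <= |D| = 2920, so 1 <= a <= 31; b must have the parity of D, and c = (b^2 - D)/(4a) must be an integer >= a.
Enumerate a = 1..31, b in [-a, a]:
  a=1: (1, 0, 730)  [1]
  a=2: (2, 0, 365)  [1]
  a=3..4: none
  a=5: (5, 0, 146)  [1]
  a=6..9: none
  a=10: (10, 0, 73)  [1]
  a=11..16: none
  a=17: (17, -2, 43), (17, 2, 43)  [2]
  a=18: none
  a=19: (19, -14, 41), (19, 14, 41)  [2]
  a=20..22: none
  a=23: (23, -22, 37), (23, 22, 37)  [2]
  a=24..28: none
  a=29: (29, -26, 31), (29, 26, 31)  [2]
  a=30..31: none
Total reduced forms: 1 + 1 + 1 + 1 + 2 + 2 + 2 + 2 = 12
h = 12

12


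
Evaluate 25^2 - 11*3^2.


x^2 - d*y^2
= 25^2 - 11*3^2
= 625 - 99
= 526

526


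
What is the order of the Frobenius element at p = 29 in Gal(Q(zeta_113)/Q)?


The Frobenius at p in Gal(Q(zeta_n)/Q) = (Z/nZ)* is the class of p, so its order is ord_113(29), the smallest k >= 1 with 29^k = 1 mod 113.
n = 113 = 113, phi(113) = 112; the order divides phi(n).
Divisors of 112: 1, 2, 4, 7, 8, 14, 16, 28, 56, 112
Repeated squaring mod 113: 29^1 = 29, 29^2 = 50, 29^4 = 14, 29^8 = 83, 29^16 = 109, 29^32 = 16, 29^64 = 30
Test divisors in increasing order:
  k=1: 29^1 = 29 mod 113
  k=2: 29^2 = 50 mod 113
  k=4: 29^4 = 14 mod 113
  k=7: 29^7 = 14 * 50 * 29 = 73 mod 113
  k=8: 29^8 = 83 mod 113
  k=14: 29^14 = 83 * 14 * 50 = 18 mod 113
  k=16: 29^16 = 109 mod 113
  k=28: 29^28 = 109 * 83 * 14 = 98 mod 113
  k=56: 29^56 = 16 * 109 * 83 = 112 mod 113
  k=112: 29^112 = 30 * 16 * 109 = 1 mod 113  <- first divisor giving 1
Order = 112

112


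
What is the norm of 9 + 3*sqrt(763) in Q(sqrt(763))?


N(a + b*sqrt(d)) = a^2 - d*b^2
= (9)^2 - (763)*(3)^2
= 81 - 6867
= -6786

-6786


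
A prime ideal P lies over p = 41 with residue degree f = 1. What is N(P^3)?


N(P^a) = p^(a*f)
= 41^(3*1)
= 41^3
= 68921

68921


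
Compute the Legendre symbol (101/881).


p = 881 is prime, so compute (101/881) with the reciprocity algorithm (Jacobi-symbol steps: pull out 2s via (2/n), flip via reciprocity, reduce):
  reciprocity: (101/881) -> +(881/101)
  reduce: (73/101)
  reciprocity: (73/101) -> +(101/73)
  reduce: (28/73)
  pull out 2: (2/73) = +1  (since 73 mod 8 = 1)
  pull out 2: (2/73) = +1  (since 73 mod 8 = 1)
  reciprocity: (7/73) -> +(73/7)
  reduce: (3/7)
  reciprocity: (3/7) -> -(7/3)
  reduce: (1/3)
  (1/3) = 1
Product of signs = -1
(101/881) = -1

-1


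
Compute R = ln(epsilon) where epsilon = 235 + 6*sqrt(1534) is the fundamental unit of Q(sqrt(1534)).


epsilon = 235 + 6*sqrt(1534)
= 469.9979
R = ln(469.9979)
= 6.1527

6.1527


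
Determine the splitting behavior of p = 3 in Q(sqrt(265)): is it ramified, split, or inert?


K = Q(sqrt(265)). Since d mod 4 = 1, disc(K) = 265.
Check p | disc: 265 mod 3 = 1.
p does not divide disc. Compute Legendre symbol (d/p):
1^((3-1)/2) mod 3 = 1
(d/p) = 1, so p splits: (p) = P*P' with e=1, f=1, g=2.
Therefore p is split.

split


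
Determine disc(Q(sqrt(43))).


For K = Q(sqrt(d)) with d squarefree: disc(K) = d if d = 1 mod 4, and disc(K) = 4d if d = 2 or 3 mod 4.
Here d = 43, and d mod 4 = 3.
d = 3 mod 4, not 1 (O_K = Z[sqrt(d)]), so disc(K) = 4d = 4 * (43) = 172

172


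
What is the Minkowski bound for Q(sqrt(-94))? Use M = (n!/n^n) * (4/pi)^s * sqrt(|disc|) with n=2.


d = -94, d mod 4 = 2, so disc(K) = 4d = -376; |disc(K)| = 376
Imaginary quadratic field, so n = 2, s = r2 = 1, r1 = 0
M = (n!/n^n) * (4/pi)^s * sqrt(|disc(K)|) = (2!/2^2) * (4/pi)^1 * sqrt(376)
= 0.5 * 1.273240 * 19.390719
= 12.3445

12.3445


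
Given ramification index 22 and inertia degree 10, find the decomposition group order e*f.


|D_P| = e * f
= 22 * 10
= 220

220


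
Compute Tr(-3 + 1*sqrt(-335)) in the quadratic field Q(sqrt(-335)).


Tr(a + b*sqrt(d)) = (a + b*sqrt(d)) + (a - b*sqrt(d)) = 2a
= 2 * (-3)
= -6

-6


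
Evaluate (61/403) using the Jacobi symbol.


Compute (61/403) via quadratic reciprocity:
  reciprocity: (61/403) -> +(403/61)
  reduce: (37/61)
  reciprocity: (37/61) -> +(61/37)
  reduce: (24/37)
  pull out 2: (2/37) = -1  (since 37 mod 8 = 5)
  pull out 2: (2/37) = -1  (since 37 mod 8 = 5)
  pull out 2: (2/37) = -1  (since 37 mod 8 = 5)
  reciprocity: (3/37) -> +(37/3)
  reduce: (1/3)
  (1/3) = 1
Product of signs = -1

-1


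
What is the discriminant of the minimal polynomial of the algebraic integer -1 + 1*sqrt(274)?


The element -1 + 1*sqrt(274) has minimal polynomial:
x^2 + 2*x - 273
Discriminant = (2)^2 - 4*(-273)
= 4 + 1092
= 1096

1096


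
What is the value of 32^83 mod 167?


p = 167 is prime and the exponent is (p-1)/2 = 83, so by Euler's criterion 32^83 = (32/167) = +1 or -1 mod 167.
Compute by square-and-multiply:
  83 = 64 + 16 + 2 + 1 (binary 1010011)
  Repeated squaring mod 167: 32^1 = 32, 32^2 = 22, 32^4 = 150, 32^8 = 122, 32^16 = 21, 32^32 = 107, 32^64 = 93
  32^83 = 32^64 * 32^16 * 32^2 * 32^1 = 93 * 21 * 22 * 32 mod 167
    93 * 21 = 1953 = 116 mod 167
    116 * 22 = 2552 = 47 mod 167
    47 * 32 = 1504 = 1 mod 167
  32^83 = 1 mod 167
Result 1: 32 is a quadratic residue mod 167.
32^83 mod 167 = 1

1


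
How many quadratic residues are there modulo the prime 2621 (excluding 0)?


For prime p, the number of non-zero quadratic residues is (p-1)/2.
= (2621-1)/2
= 1310

1310


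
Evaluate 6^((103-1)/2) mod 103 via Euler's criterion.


p = 103 is prime and the exponent is (p-1)/2 = 51, so by Euler's criterion 6^51 = (6/103) = +1 or -1 mod 103.
Compute by square-and-multiply:
  51 = 32 + 16 + 2 + 1 (binary 110011)
  Repeated squaring mod 103: 6^1 = 6, 6^2 = 36, 6^4 = 60, 6^8 = 98, 6^16 = 25, 6^32 = 7
  6^51 = 6^32 * 6^16 * 6^2 * 6^1 = 7 * 25 * 36 * 6 mod 103
    7 * 25 = 175 = 72 mod 103
    72 * 36 = 2592 = 17 mod 103
    17 * 6 = 102 = 102 mod 103
  6^51 = 102 mod 103
Result 102 = p - 1 = -1 mod 103: 6 is a quadratic non-residue mod 103. As a residue in [0, p-1] the value is 102.
6^51 mod 103 = 102

102


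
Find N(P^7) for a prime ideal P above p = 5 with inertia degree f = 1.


N(P^a) = p^(a*f)
= 5^(7*1)
= 5^7
= 78125

78125


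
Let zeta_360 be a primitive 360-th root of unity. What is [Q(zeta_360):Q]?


The degree equals Euler's totient phi(360).
360 = 2^3 * 3^2 * 5
phi(360) = 96

96


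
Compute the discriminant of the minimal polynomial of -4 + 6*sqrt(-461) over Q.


The element -4 + 6*sqrt(-461) has minimal polynomial:
x^2 + 8*x + 16612
Discriminant = (8)^2 - 4*(16612)
= 64 - 66448
= -66384

-66384


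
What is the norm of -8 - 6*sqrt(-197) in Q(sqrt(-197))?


N(a + b*sqrt(d)) = a^2 - d*b^2
= (-8)^2 - (-197)*(-6)^2
= 64 + 7092
= 7156

7156


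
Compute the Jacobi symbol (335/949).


Compute (335/949) via quadratic reciprocity:
  reciprocity: (335/949) -> +(949/335)
  reduce: (279/335)
  reciprocity: (279/335) -> -(335/279)
  reduce: (56/279)
  pull out 2: (2/279) = +1  (since 279 mod 8 = 7)
  pull out 2: (2/279) = +1  (since 279 mod 8 = 7)
  pull out 2: (2/279) = +1  (since 279 mod 8 = 7)
  reciprocity: (7/279) -> -(279/7)
  reduce: (6/7)
  pull out 2: (2/7) = +1  (since 7 mod 8 = 7)
  reciprocity: (3/7) -> -(7/3)
  reduce: (1/3)
  (1/3) = 1
Product of signs = -1

-1


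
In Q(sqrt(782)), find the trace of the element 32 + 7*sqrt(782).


Tr(a + b*sqrt(d)) = (a + b*sqrt(d)) + (a - b*sqrt(d)) = 2a
= 2 * (32)
= 64

64


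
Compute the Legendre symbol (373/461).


p = 461 is prime, so compute (373/461) with the reciprocity algorithm (Jacobi-symbol steps: pull out 2s via (2/n), flip via reciprocity, reduce):
  reciprocity: (373/461) -> +(461/373)
  reduce: (88/373)
  pull out 2: (2/373) = -1  (since 373 mod 8 = 5)
  pull out 2: (2/373) = -1  (since 373 mod 8 = 5)
  pull out 2: (2/373) = -1  (since 373 mod 8 = 5)
  reciprocity: (11/373) -> +(373/11)
  reduce: (10/11)
  pull out 2: (2/11) = -1  (since 11 mod 8 = 3)
  reciprocity: (5/11) -> +(11/5)
  reduce: (1/5)
  (1/5) = 1
Product of signs = 1
(373/461) = 1

1


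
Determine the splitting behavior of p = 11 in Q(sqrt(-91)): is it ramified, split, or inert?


K = Q(sqrt(-91)). Since d mod 4 = 1, disc(K) = -91.
Check p | disc: -91 mod 11 = 8.
p does not divide disc. Compute Legendre symbol (d/p):
8^((11-1)/2) mod 11 = -1
(d/p) = -1, so p is inert: (p) stays prime with e=1, f=2, g=1.
Therefore p is inert.

inert


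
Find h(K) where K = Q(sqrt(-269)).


K = Q(sqrt(-269)). d mod 4 = 3, so D = disc(K) = 4d = -1076
h(K) equals the number of primitive reduced positive-definite forms (a, b, c) = a*x^2 + b*x*y + c*y^2 with b^2 - 4ac = D,
where reduced means |b| <= a <= c, with b >= 0 whenever |b| = a or a = c, and primitive means gcd(a, b, c) = 1.
Reduced forces 3a^2 <= |D| = 1076, so 1 <= a <= 18; b must have the parity of D, and c = (b^2 - D)/(4a) must be an integer >= a.
Enumerate a = 1..18, b in [-a, a]:
  a=1: (1, 0, 269)  [1]
  a=2: (2, 2, 135)  [1]
  a=3: (3, -2, 90), (3, 2, 90)  [2]
  a=4: none
  a=5: (5, -2, 54), (5, 2, 54)  [2]
  a=6: (6, -2, 45), (6, 2, 45)  [2]
  a=7: (7, -4, 39), (7, 4, 39)  [2]
  a=8: none
  a=9: (9, -2, 30), (9, 2, 30)  [2]
  a=10: (10, -2, 27), (10, 2, 27)  [2]
  a=11..12: none
  a=13: (13, -4, 21), (13, 4, 21)  [2]
  a=14: (14, -10, 21), (14, 10, 21)  [2]
  a=15: (15, -8, 19), (15, -2, 18), (15, 2, 18), (15, 8, 19)  [4]
  a=16..18: none
Total reduced forms: 1 + 1 + 2 + 2 + 2 + 2 + 2 + 2 + 2 + 2 + 4 = 22
h = 22

22


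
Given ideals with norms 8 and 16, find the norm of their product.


N(IJ) = N(I) * N(J)
= 8 * 16
= 128

128


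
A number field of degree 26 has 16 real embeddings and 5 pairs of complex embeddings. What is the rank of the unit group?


By Dirichlet's unit theorem:
rank = r1 + r2 - 1
= 16 + 5 - 1
= 20

20


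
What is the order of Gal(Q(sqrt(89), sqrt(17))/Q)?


The 2 square roots of distinct primes are multiplicatively independent over Q,
so [K:Q] = 2^2 and Gal(K/Q) is isomorphic to (Z/2Z)^2.
|Gal| = 2^2 = 4

4


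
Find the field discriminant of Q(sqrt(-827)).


For K = Q(sqrt(d)) with d squarefree: disc(K) = d if d = 1 mod 4, and disc(K) = 4d if d = 2 or 3 mod 4.
Here d = -827, and d mod 4 = 1.
d = 1 mod 4 (O_K = Z[(1+sqrt(d))/2]), so disc(K) = d = -827

-827


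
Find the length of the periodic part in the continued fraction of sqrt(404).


Run the CF algorithm for sqrt(404).
a_0 = floor(sqrt(404)) = 20; set m_0=0, q_0=1.
Recurrence: m' = q*a - m,  q' = (d - m'^2)/q,  a' = floor((a_0 + m')/q').
  step 1: m=20, q=4, a=10
  step 2: m=20, q=1, a=40
a_2 = 2*a_0 = 40, so the period closes here.
sqrt(404) = [20; 10, 40]
Period length = 2

2


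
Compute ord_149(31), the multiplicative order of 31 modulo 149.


We want ord_149(31), the smallest k >= 1 with 31^k = 1 mod 149.
n = 149 = 149, phi(149) = 148; the order divides phi(n).
Divisors of 148: 1, 2, 4, 37, 74, 148
Repeated squaring mod 149: 31^1 = 31, 31^2 = 67, 31^4 = 19, 31^8 = 63, 31^16 = 95, 31^32 = 85, 31^64 = 73, 31^128 = 114
Test divisors in increasing order:
  k=1: 31^1 = 31 mod 149
  k=2: 31^2 = 67 mod 149
  k=4: 31^4 = 19 mod 149
  k=37: 31^37 = 85 * 19 * 31 = 1 mod 149  <- first divisor giving 1
Order = 37

37


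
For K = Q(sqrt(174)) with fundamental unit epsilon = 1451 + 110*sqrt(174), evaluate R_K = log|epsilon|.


epsilon = 1451 + 110*sqrt(174)
= 2901.9997
R = ln(2901.9997)
= 7.9732

7.9732


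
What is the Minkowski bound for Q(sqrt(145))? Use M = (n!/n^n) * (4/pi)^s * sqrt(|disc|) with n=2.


d = 145, d mod 4 = 1, so disc(K) = d = 145; |disc(K)| = 145
Real quadratic field, so n = 2, s = r2 = 0, r1 = 2
M = (n!/n^n) * (4/pi)^s * sqrt(|disc(K)|) = (2!/2^2) * (4/pi)^0 * sqrt(145)
= 0.5 * 1.000000 * 12.041595
= 6.0208

6.0208


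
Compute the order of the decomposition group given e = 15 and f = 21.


|D_P| = e * f
= 15 * 21
= 315

315


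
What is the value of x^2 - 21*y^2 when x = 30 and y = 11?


x^2 - d*y^2
= 30^2 - 21*11^2
= 900 - 2541
= -1641

-1641


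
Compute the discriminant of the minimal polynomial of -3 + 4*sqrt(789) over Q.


The element -3 + 4*sqrt(789) has minimal polynomial:
x^2 + 6*x - 12615
Discriminant = (6)^2 - 4*(-12615)
= 36 + 50460
= 50496

50496


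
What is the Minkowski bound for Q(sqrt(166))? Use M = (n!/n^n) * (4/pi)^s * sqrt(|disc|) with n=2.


d = 166, d mod 4 = 2, so disc(K) = 4d = 664; |disc(K)| = 664
Real quadratic field, so n = 2, s = r2 = 0, r1 = 2
M = (n!/n^n) * (4/pi)^s * sqrt(|disc(K)|) = (2!/2^2) * (4/pi)^0 * sqrt(664)
= 0.5 * 1.000000 * 25.768197
= 12.8841

12.8841


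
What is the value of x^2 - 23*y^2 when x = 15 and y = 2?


x^2 - d*y^2
= 15^2 - 23*2^2
= 225 - 92
= 133

133


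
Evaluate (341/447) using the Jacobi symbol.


Compute (341/447) via quadratic reciprocity:
  reciprocity: (341/447) -> +(447/341)
  reduce: (106/341)
  pull out 2: (2/341) = -1  (since 341 mod 8 = 5)
  reciprocity: (53/341) -> +(341/53)
  reduce: (23/53)
  reciprocity: (23/53) -> +(53/23)
  reduce: (7/23)
  reciprocity: (7/23) -> -(23/7)
  reduce: (2/7)
  pull out 2: (2/7) = +1  (since 7 mod 8 = 7)
  (1/7) = 1
Product of signs = 1

1


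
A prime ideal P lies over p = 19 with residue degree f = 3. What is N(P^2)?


N(P^a) = p^(a*f)
= 19^(2*3)
= 19^6
= 47045881

47045881


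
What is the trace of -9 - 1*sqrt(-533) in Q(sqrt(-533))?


Tr(a + b*sqrt(d)) = (a + b*sqrt(d)) + (a - b*sqrt(d)) = 2a
= 2 * (-9)
= -18

-18


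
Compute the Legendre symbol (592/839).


p = 839 is prime, so compute (592/839) with the reciprocity algorithm (Jacobi-symbol steps: pull out 2s via (2/n), flip via reciprocity, reduce):
  pull out 2: (2/839) = +1  (since 839 mod 8 = 7)
  pull out 2: (2/839) = +1  (since 839 mod 8 = 7)
  pull out 2: (2/839) = +1  (since 839 mod 8 = 7)
  pull out 2: (2/839) = +1  (since 839 mod 8 = 7)
  reciprocity: (37/839) -> +(839/37)
  reduce: (25/37)
  reciprocity: (25/37) -> +(37/25)
  reduce: (12/25)
  pull out 2: (2/25) = +1  (since 25 mod 8 = 1)
  pull out 2: (2/25) = +1  (since 25 mod 8 = 1)
  reciprocity: (3/25) -> +(25/3)
  reduce: (1/3)
  (1/3) = 1
Product of signs = 1
(592/839) = 1

1


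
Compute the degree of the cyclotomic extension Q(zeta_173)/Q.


The degree equals Euler's totient phi(173).
173 = 173
phi(173) = 172

172


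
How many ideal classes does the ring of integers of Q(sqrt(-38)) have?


K = Q(sqrt(-38)). d mod 4 = 2, so D = disc(K) = 4d = -152
h(K) equals the number of primitive reduced positive-definite forms (a, b, c) = a*x^2 + b*x*y + c*y^2 with b^2 - 4ac = D,
where reduced means |b| <= a <= c, with b >= 0 whenever |b| = a or a = c, and primitive means gcd(a, b, c) = 1.
Reduced forces 3a^2 <= |D| = 152, so 1 <= a <= 7; b must have the parity of D, and c = (b^2 - D)/(4a) must be an integer >= a.
Enumerate a = 1..7, b in [-a, a]:
  a=1: (1, 0, 38)  [1]
  a=2: (2, 0, 19)  [1]
  a=3: (3, -2, 13), (3, 2, 13)  [2]
  a=4..5: none
  a=6: (6, -4, 7), (6, 4, 7)  [2]
  a=7: none
Total reduced forms: 1 + 1 + 2 + 2 = 6
h = 6

6


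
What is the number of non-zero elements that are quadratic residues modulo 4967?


For prime p, the number of non-zero quadratic residues is (p-1)/2.
= (4967-1)/2
= 2483

2483


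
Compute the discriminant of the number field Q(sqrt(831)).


For K = Q(sqrt(d)) with d squarefree: disc(K) = d if d = 1 mod 4, and disc(K) = 4d if d = 2 or 3 mod 4.
Here d = 831, and d mod 4 = 3.
d = 3 mod 4, not 1 (O_K = Z[sqrt(d)]), so disc(K) = 4d = 4 * (831) = 3324

3324


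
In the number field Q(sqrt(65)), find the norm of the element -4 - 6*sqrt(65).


N(a + b*sqrt(d)) = a^2 - d*b^2
= (-4)^2 - (65)*(-6)^2
= 16 - 2340
= -2324

-2324


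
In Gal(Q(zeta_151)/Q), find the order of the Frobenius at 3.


The Frobenius at p in Gal(Q(zeta_n)/Q) = (Z/nZ)* is the class of p, so its order is ord_151(3), the smallest k >= 1 with 3^k = 1 mod 151.
n = 151 = 151, phi(151) = 150; the order divides phi(n).
Divisors of 150: 1, 2, 3, 5, 6, 10, 15, 25, 30, 50, 75, 150
Repeated squaring mod 151: 3^1 = 3, 3^2 = 9, 3^4 = 81, 3^8 = 68, 3^16 = 94, 3^32 = 78, 3^64 = 44, 3^128 = 124
Test divisors in increasing order:
  k=1: 3^1 = 3 mod 151
  k=2: 3^2 = 9 mod 151
  k=3: 3^3 = 9 * 3 = 27 mod 151
  k=5: 3^5 = 81 * 3 = 92 mod 151
  k=6: 3^6 = 81 * 9 = 125 mod 151
  k=10: 3^10 = 68 * 9 = 8 mod 151
  k=15: 3^15 = 68 * 81 * 9 * 3 = 132 mod 151
  k=25: 3^25 = 94 * 68 * 3 = 150 mod 151
  k=30: 3^30 = 94 * 68 * 81 * 9 = 59 mod 151
  k=50: 3^50 = 78 * 94 * 9 = 1 mod 151  <- first divisor giving 1
Order = 50

50


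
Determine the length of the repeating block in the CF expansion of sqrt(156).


Run the CF algorithm for sqrt(156).
a_0 = floor(sqrt(156)) = 12; set m_0=0, q_0=1.
Recurrence: m' = q*a - m,  q' = (d - m'^2)/q,  a' = floor((a_0 + m')/q').
  step 1: m=12, q=12, a=2
  step 2: m=12, q=1, a=24
a_2 = 2*a_0 = 24, so the period closes here.
sqrt(156) = [12; 2, 24]
Period length = 2

2


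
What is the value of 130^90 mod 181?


p = 181 is prime and the exponent is (p-1)/2 = 90, so by Euler's criterion 130^90 = (130/181) = +1 or -1 mod 181.
Compute by square-and-multiply:
  90 = 64 + 16 + 8 + 2 (binary 1011010)
  Repeated squaring mod 181: 130^1 = 130, 130^2 = 67, 130^4 = 145, 130^8 = 29, 130^16 = 117, 130^32 = 114, 130^64 = 145
  130^90 = 130^64 * 130^16 * 130^8 * 130^2 = 145 * 117 * 29 * 67 mod 181
    145 * 117 = 16965 = 132 mod 181
    132 * 29 = 3828 = 27 mod 181
    27 * 67 = 1809 = 180 mod 181
  130^90 = 180 mod 181
Result 180 = p - 1 = -1 mod 181: 130 is a quadratic non-residue mod 181. As a residue in [0, p-1] the value is 180.
130^90 mod 181 = 180

180


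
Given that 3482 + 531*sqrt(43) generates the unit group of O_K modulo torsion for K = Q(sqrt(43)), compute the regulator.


epsilon = 3482 + 531*sqrt(43)
= 6963.9999
R = ln(6963.9999)
= 8.8485

8.8485


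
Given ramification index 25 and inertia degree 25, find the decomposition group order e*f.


|D_P| = e * f
= 25 * 25
= 625

625


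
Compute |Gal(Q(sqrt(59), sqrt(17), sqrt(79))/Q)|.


The 3 square roots of distinct primes are multiplicatively independent over Q,
so [K:Q] = 2^3 and Gal(K/Q) is isomorphic to (Z/2Z)^3.
|Gal| = 2^3 = 8

8


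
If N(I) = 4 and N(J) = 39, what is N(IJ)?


N(IJ) = N(I) * N(J)
= 4 * 39
= 156

156


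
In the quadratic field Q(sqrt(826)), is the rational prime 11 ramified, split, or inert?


K = Q(sqrt(826)). Since d mod 4 = 2, disc(K) = 3304.
Check p | disc: 3304 mod 11 = 4.
p does not divide disc. Compute Legendre symbol (d/p):
1^((11-1)/2) mod 11 = 1
(d/p) = 1, so p splits: (p) = P*P' with e=1, f=1, g=2.
Therefore p is split.

split


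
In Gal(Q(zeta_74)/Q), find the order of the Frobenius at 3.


The Frobenius at p in Gal(Q(zeta_n)/Q) = (Z/nZ)* is the class of p, so its order is ord_74(3), the smallest k >= 1 with 3^k = 1 mod 74.
n = 74 = 2 * 37, phi(74) = 36; the order divides phi(n).
Divisors of 36: 1, 2, 3, 4, 6, 9, 12, 18, 36
Repeated squaring mod 74: 3^1 = 3, 3^2 = 9, 3^4 = 7, 3^8 = 49, 3^16 = 33, 3^32 = 53
Test divisors in increasing order:
  k=1: 3^1 = 3 mod 74
  k=2: 3^2 = 9 mod 74
  k=3: 3^3 = 9 * 3 = 27 mod 74
  k=4: 3^4 = 7 mod 74
  k=6: 3^6 = 7 * 9 = 63 mod 74
  k=9: 3^9 = 49 * 3 = 73 mod 74
  k=12: 3^12 = 49 * 7 = 47 mod 74
  k=18: 3^18 = 33 * 9 = 1 mod 74  <- first divisor giving 1
Order = 18

18


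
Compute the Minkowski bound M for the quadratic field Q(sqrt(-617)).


d = -617, d mod 4 = 3, so disc(K) = 4d = -2468; |disc(K)| = 2468
Imaginary quadratic field, so n = 2, s = r2 = 1, r1 = 0
M = (n!/n^n) * (4/pi)^s * sqrt(|disc(K)|) = (2!/2^2) * (4/pi)^1 * sqrt(2468)
= 0.5 * 1.273240 * 49.678969
= 31.6266

31.6266


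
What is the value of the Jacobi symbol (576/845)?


Compute (576/845) via quadratic reciprocity:
  pull out 2: (2/845) = -1  (since 845 mod 8 = 5)
  pull out 2: (2/845) = -1  (since 845 mod 8 = 5)
  pull out 2: (2/845) = -1  (since 845 mod 8 = 5)
  pull out 2: (2/845) = -1  (since 845 mod 8 = 5)
  pull out 2: (2/845) = -1  (since 845 mod 8 = 5)
  pull out 2: (2/845) = -1  (since 845 mod 8 = 5)
  reciprocity: (9/845) -> +(845/9)
  reduce: (8/9)
  pull out 2: (2/9) = +1  (since 9 mod 8 = 1)
  pull out 2: (2/9) = +1  (since 9 mod 8 = 1)
  pull out 2: (2/9) = +1  (since 9 mod 8 = 1)
  (1/9) = 1
Product of signs = 1

1


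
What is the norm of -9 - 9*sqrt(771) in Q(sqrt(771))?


N(a + b*sqrt(d)) = a^2 - d*b^2
= (-9)^2 - (771)*(-9)^2
= 81 - 62451
= -62370

-62370


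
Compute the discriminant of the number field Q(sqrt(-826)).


For K = Q(sqrt(d)) with d squarefree: disc(K) = d if d = 1 mod 4, and disc(K) = 4d if d = 2 or 3 mod 4.
Here d = -826, and d mod 4 = 2.
d = 2 mod 4, not 1 (O_K = Z[sqrt(d)]), so disc(K) = 4d = 4 * (-826) = -3304

-3304


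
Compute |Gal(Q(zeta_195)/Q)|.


|Gal(Q(zeta_195)/Q)| = phi(195)
= 96

96


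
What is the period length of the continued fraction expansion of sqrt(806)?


Run the CF algorithm for sqrt(806).
a_0 = floor(sqrt(806)) = 28; set m_0=0, q_0=1.
Recurrence: m' = q*a - m,  q' = (d - m'^2)/q,  a' = floor((a_0 + m')/q').
  step 1: m=28, q=22, a=2
  step 2: m=16, q=25, a=1
  step 3: m=9, q=29, a=1
  step 4: m=20, q=14, a=3
  step 5: m=22, q=23, a=2
  step 6: m=24, q=10, a=5
  step 7: m=26, q=13, a=4
  step 8: m=26, q=10, a=5
  step 9: m=24, q=23, a=2
  step 10: m=22, q=14, a=3
  step 11: m=20, q=29, a=1
  step 12: m=9, q=25, a=1
  step 13: m=16, q=22, a=2
  step 14: m=28, q=1, a=56
a_14 = 2*a_0 = 56, so the period closes here.
sqrt(806) = [28; 2, 1, 1, 3, 2, 5, 4, 5, 2, 3, 1, 1, 2, 56]
Period length = 14

14


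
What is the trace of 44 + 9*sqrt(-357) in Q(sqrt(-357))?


Tr(a + b*sqrt(d)) = (a + b*sqrt(d)) + (a - b*sqrt(d)) = 2a
= 2 * (44)
= 88

88


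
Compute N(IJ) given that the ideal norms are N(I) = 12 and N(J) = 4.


N(IJ) = N(I) * N(J)
= 12 * 4
= 48

48


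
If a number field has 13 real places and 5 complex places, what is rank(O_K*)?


By Dirichlet's unit theorem:
rank = r1 + r2 - 1
= 13 + 5 - 1
= 17

17


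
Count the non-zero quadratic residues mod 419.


For prime p, the number of non-zero quadratic residues is (p-1)/2.
= (419-1)/2
= 209

209
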